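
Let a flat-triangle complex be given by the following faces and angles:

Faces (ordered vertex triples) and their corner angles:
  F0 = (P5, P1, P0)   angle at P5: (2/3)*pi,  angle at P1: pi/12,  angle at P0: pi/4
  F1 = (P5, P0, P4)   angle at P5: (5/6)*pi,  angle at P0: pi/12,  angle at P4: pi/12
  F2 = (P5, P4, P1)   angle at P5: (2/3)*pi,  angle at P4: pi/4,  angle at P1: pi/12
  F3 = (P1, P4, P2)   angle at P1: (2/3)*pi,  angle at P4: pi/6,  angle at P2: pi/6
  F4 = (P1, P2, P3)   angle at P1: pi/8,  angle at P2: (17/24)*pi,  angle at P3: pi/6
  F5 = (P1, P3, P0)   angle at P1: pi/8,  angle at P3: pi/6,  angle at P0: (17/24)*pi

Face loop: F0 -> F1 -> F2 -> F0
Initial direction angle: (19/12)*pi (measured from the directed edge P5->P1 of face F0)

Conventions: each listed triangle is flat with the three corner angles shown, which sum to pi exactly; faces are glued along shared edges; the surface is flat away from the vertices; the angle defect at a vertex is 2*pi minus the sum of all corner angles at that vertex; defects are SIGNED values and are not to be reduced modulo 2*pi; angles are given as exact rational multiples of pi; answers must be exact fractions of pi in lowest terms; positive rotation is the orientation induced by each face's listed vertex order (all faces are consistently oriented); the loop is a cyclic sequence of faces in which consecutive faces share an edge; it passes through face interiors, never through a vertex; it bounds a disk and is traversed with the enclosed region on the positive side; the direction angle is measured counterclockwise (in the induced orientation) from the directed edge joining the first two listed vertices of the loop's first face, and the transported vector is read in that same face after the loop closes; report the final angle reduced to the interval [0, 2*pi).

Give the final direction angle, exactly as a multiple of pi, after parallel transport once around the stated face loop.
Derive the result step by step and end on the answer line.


enclosed vertex P5: corner angles sum to (13/6)*pi, defect = 2*pi - (13/6)*pi = -pi/6
holonomy = initial angle + sum of enclosed defects (mod 2*pi), positive in the induced orientation
final angle = (19/12)*pi - pi/6 = (17/12)*pi (mod 2*pi)

Answer: final direction angle = (17/12)*pi


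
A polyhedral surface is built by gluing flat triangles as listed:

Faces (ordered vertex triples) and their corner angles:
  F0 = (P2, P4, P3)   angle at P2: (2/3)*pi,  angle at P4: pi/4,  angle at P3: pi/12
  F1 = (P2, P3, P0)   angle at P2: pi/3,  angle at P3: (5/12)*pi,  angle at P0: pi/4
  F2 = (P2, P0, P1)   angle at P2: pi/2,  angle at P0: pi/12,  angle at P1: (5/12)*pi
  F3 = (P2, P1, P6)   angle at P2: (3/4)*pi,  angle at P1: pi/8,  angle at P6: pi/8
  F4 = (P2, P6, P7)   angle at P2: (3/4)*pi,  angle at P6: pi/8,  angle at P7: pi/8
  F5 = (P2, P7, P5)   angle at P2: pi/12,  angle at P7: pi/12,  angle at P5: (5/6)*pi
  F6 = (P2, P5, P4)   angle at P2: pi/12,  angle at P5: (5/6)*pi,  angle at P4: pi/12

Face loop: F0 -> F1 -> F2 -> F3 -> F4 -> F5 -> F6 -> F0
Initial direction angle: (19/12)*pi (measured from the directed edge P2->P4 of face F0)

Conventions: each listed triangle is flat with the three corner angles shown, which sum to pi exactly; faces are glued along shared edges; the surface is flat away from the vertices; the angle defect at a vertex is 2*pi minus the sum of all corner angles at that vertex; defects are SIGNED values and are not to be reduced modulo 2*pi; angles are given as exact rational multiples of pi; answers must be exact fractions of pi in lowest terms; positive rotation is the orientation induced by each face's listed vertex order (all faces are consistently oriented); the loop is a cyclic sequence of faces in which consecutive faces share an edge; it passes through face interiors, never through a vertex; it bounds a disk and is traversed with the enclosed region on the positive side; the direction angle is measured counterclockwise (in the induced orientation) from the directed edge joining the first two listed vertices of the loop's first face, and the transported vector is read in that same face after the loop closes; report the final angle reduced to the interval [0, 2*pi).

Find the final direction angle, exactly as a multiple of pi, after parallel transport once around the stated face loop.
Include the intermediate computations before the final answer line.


enclosed vertex P2: corner angles sum to (19/6)*pi, defect = 2*pi - (19/6)*pi = (-7/6)*pi
the final direction is the initial angle plus the enclosed defects, taken mod 2*pi in the induced orientation
final angle = (19/12)*pi - (7/6)*pi = (5/12)*pi (mod 2*pi)

Answer: final direction angle = (5/12)*pi


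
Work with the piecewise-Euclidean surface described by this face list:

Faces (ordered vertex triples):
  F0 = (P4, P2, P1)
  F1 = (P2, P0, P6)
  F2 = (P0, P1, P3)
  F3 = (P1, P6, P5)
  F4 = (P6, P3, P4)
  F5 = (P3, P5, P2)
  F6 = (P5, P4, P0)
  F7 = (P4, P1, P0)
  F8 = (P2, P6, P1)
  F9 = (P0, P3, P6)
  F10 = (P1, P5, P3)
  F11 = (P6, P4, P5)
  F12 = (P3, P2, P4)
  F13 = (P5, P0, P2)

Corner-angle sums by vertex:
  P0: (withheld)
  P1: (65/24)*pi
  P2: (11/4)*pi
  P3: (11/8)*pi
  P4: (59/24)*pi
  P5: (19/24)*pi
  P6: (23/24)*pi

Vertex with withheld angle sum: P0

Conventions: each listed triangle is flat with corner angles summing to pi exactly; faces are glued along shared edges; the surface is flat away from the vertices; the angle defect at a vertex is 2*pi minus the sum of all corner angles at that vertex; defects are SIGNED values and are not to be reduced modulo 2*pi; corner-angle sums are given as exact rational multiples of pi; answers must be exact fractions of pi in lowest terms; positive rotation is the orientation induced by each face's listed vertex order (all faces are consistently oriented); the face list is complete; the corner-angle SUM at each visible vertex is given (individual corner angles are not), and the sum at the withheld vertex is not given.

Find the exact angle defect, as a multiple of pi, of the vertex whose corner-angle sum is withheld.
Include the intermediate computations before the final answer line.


V = 7, E = 21, F = 14; chi = V - E + F = 0
Gauss-Bonnet: total defect = 2*pi*chi = 0; visible defects sum to (23/24)*pi

Answer: defect(P0) = (-23/24)*pi


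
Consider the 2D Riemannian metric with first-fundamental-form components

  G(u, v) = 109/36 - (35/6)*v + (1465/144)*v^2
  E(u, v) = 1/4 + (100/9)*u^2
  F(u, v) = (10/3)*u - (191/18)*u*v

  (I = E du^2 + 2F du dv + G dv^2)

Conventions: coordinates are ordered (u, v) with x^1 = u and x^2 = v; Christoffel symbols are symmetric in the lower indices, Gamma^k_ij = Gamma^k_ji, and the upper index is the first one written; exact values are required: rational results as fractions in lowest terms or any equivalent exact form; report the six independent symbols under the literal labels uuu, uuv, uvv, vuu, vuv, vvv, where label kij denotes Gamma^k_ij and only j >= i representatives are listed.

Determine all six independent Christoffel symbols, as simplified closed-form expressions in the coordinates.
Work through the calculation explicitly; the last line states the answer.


E = 1/4 + (100/9)*u^2; F = (10/3)*u - (191/18)*u*v; G = 109/36 - (35/6)*v + (1465/144)*v^2
Gamma^k_ij = (1/2) g^{kl} (d_i g_jl + d_j g_il - d_l g_ij), with g^inv = (1/(EG-F^2)) [[G, -F], [-F, E]]
first partials: E_u = (200/9)*u, E_v = 0, F_u = 10/3 - (191/18)*v, F_v = -(191/18)*u, G_u = 0, G_v = -35/6 + (1465/72)*v
D = EG - F^2 = 109/144 - (35/24)*v + (1465/576)*v^2 + (1825/81)*u^2 + (160/27)*u^2*v + (4/9)*u^2*v^2
expanded: Gamma^u_uu = (G E_u - 2F F_u + F E_v)/(2D), Gamma^u_uv = (G E_v - F G_u)/(2D), Gamma^u_vv = (2G F_v - G G_u - F G_v)/(2D), Gamma^v_uu = (2E F_u - E E_v - F E_u)/(2D), Gamma^v_uv = (E G_u - F E_v)/(2D), Gamma^v_vv = (E G_v - 2F F_v + F G_u)/(2D); substitute and cancel common factors

Answer: Gamma_uuu = (2304*u*v^2 + 30720*u*v + 116800*u)/(2304*u^2*v^2 + 30720*u^2*v + 116800*u^2 + 13185*v^2 - 7560*v + 3924), Gamma_uuv = 0, Gamma_uvv = (-15360*u*v - 116152*u)/(2304*u^2*v^2 + 30720*u^2*v + 116800*u^2 + 13185*v^2 - 7560*v + 3924), Gamma_vuu = (4320 - 13752*v)/(2304*u^2*v^2 + 30720*u^2*v + 116800*u^2 + 13185*v^2 - 7560*v + 3924), Gamma_vuv = 0, Gamma_vvv = (2304*u^2*v + 15360*u^2 + 13185*v - 3780)/(2304*u^2*v^2 + 30720*u^2*v + 116800*u^2 + 13185*v^2 - 7560*v + 3924)


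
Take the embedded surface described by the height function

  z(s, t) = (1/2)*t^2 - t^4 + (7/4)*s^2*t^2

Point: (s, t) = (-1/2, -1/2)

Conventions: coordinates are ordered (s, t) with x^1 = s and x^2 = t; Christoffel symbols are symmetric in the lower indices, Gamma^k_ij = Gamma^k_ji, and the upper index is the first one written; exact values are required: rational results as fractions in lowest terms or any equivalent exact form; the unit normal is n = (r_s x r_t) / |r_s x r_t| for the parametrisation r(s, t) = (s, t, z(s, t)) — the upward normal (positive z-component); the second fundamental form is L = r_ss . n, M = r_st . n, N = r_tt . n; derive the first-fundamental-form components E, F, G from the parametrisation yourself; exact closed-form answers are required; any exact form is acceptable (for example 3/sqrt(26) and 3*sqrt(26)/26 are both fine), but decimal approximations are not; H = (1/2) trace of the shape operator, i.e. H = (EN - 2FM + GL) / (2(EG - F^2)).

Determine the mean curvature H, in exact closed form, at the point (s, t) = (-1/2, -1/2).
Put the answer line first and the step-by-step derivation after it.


Answer: H = -991*sqrt(354)/62658

z_s = -7/16, z_t = -7/16, z_ss = 7/8, z_st = 7/4, z_tt = -9/8
E = 305/256, F = 49/256, G = 305/256; answer radicand W^2 = 177/128
unnormalised second-form numerators: l = 7/8, m = 7/4, n = -9/8; L = l/sqrt(177/128), and similarly M = m/sqrt(W^2), N = n/sqrt(W^2)
H = (E*n - 2*F*m + G*l) / (2*(EG - F^2)*sqrt(W^2)); E*n - 2*F*m + G*l = -991/1024, EG - F^2 = 177/128, so H = (-991/2832)/sqrt(177/128)


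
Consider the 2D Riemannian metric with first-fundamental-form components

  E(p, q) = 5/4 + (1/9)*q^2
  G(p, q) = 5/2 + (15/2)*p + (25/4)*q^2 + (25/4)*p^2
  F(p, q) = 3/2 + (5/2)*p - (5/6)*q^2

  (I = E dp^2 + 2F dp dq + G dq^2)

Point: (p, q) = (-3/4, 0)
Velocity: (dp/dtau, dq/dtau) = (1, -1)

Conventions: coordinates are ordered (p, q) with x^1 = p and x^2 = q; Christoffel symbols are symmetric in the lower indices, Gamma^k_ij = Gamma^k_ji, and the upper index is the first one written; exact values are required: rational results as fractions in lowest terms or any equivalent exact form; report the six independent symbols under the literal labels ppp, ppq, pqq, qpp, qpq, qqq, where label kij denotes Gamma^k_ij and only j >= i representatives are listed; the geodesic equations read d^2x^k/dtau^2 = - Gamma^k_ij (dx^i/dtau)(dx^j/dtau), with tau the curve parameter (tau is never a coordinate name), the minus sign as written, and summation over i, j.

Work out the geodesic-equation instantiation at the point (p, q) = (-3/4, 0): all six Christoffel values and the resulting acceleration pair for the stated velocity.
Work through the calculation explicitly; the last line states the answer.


E = 5/4, F = -3/8, G = 25/64 at the point
E_p = 0, E_q = 0, F_p = 5/2, F_q = 0, G_p = -15/8, G_q = 0
EG - F^2 = 89/256;  g^inv = (256/89) * [[25/64, 3/8], [3/8, 5/4]]
first-kind symbols [ij,l] = (1/2)(d_i g_jl + d_j g_il - d_l g_ij): [pp,p] = E_p/2 = 0, [pp,q] = F_p - E_q/2 = 5/2, [pq,p] = E_q/2 = 0, [pq,q] = G_p/2 = -15/16, [qq,p] = F_q - G_p/2 = 15/16, [qq,q] = G_q/2 = 0
Gamma^p_ij = (G*[ij,p] - F*[ij,q])/(EG - F^2), Gamma^q_ij = (E*[ij,q] - F*[ij,p])/(EG - F^2)
Gamma_ppp = 240/89, Gamma_ppq = -90/89, Gamma_pqq = 375/356, Gamma_qpp = 800/89, Gamma_qpq = -300/89, Gamma_qqq = 90/89
d^2p/dtau^2 = -(Gamma_ppp*(1)^2 + 2*Gamma_ppq*(1)*(-1) + Gamma_pqq*(-1)^2) = -2055/356
d^2q/dtau^2 = -(Gamma_qpp*(1)^2 + 2*Gamma_qpq*(1)*(-1) + Gamma_qqq*(-1)^2) = -1490/89

Answer: Gamma_ppp = 240/89, Gamma_ppq = -90/89, Gamma_pqq = 375/356, Gamma_qpp = 800/89, Gamma_qpq = -300/89, Gamma_qqq = 90/89; accelerations (d^2p/dtau^2, d^2q/dtau^2) = (-2055/356, -1490/89)


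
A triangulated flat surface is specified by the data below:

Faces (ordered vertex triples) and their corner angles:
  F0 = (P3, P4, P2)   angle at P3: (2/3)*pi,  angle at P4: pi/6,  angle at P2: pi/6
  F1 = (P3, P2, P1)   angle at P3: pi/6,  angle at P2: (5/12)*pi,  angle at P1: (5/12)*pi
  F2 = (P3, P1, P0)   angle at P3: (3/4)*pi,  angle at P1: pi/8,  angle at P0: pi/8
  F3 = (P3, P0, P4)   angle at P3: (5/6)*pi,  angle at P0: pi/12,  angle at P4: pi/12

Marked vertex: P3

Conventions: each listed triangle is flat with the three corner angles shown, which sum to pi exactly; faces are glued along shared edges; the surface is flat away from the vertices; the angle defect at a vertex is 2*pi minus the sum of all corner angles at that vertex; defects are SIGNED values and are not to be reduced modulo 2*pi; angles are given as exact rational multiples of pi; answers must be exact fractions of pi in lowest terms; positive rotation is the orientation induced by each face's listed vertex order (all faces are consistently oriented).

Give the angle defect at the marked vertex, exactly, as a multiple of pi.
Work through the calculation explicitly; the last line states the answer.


Sum of corner angles at P3: (29/12)*pi
defect = 2*pi - (29/12)*pi

Answer: defect(P3) = (-5/12)*pi


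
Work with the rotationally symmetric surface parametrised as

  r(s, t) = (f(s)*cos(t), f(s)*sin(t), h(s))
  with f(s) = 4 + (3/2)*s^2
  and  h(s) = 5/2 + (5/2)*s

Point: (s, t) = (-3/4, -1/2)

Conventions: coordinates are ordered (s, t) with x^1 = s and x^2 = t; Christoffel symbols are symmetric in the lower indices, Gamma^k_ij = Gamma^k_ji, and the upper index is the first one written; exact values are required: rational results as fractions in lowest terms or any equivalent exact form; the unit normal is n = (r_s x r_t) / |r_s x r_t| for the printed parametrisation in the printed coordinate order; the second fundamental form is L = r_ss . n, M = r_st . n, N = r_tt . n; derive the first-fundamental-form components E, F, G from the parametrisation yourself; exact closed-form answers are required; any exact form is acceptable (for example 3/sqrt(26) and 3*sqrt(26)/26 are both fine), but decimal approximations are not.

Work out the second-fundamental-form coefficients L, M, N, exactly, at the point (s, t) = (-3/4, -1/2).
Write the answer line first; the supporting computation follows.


Answer: L = -30*sqrt(181)/181, M = 0, N = 775*sqrt(181)/2896

f = 155/32, f' = -9/4, f'' = 3, h' = 5/2, h'' = 0
E = 181/16, F = 0, G = 24025/1024; answer radicand W^2 = 181/16
unnormalised second-form numerators: l = -15/2, m = 0, n = 775/64; L = l/sqrt(181/16), and similarly M = m/sqrt(W^2), N = n/sqrt(W^2)


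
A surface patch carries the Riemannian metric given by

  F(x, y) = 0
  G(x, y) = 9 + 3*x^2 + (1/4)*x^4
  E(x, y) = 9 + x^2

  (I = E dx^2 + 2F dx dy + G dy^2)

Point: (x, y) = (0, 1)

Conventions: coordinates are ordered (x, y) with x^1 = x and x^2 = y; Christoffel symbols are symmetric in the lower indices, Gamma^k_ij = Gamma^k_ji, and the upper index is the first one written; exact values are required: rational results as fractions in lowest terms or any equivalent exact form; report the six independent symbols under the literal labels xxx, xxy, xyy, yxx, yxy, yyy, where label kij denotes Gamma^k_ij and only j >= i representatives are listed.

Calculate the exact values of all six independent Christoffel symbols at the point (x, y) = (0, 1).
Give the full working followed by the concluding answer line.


E = 9, F = 0, G = 9 at the point
E_x = 0, E_y = 0, F_x = 0, F_y = 0, G_x = 0, G_y = 0
EG - F^2 = 81;  g^inv = (1/81) * [[9, 0], [0, 9]]
first-kind symbols [ij,l] = (1/2)(d_i g_jl + d_j g_il - d_l g_ij): [xx,x] = E_x/2 = 0, [xx,y] = F_x - E_y/2 = 0, [xy,x] = E_y/2 = 0, [xy,y] = G_x/2 = 0, [yy,x] = F_y - G_x/2 = 0, [yy,y] = G_y/2 = 0
Gamma^x_ij = (G*[ij,x] - F*[ij,y])/(EG - F^2), Gamma^y_ij = (E*[ij,y] - F*[ij,x])/(EG - F^2)

Answer: Gamma_xxx = 0, Gamma_xxy = 0, Gamma_xyy = 0, Gamma_yxx = 0, Gamma_yxy = 0, Gamma_yyy = 0


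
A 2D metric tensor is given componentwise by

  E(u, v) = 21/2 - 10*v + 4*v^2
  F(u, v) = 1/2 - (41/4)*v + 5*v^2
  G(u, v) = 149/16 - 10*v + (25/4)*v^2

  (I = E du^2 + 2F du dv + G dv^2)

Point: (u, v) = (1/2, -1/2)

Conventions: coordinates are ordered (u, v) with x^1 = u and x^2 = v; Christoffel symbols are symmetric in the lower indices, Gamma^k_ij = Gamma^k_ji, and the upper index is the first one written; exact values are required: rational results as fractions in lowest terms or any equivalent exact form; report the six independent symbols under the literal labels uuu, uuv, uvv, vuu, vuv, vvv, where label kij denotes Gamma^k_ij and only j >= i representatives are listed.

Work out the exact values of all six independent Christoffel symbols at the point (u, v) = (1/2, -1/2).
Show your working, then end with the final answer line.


E = 33/2, F = 55/8, G = 127/8 at the point
E_u = 0, E_v = -14, F_u = 0, F_v = -61/4, G_u = 0, G_v = -65/4
EG - F^2 = 13739/64;  g^inv = (64/13739) * [[127/8, -55/8], [-55/8, 33/2]]
first-kind symbols [ij,l] = (1/2)(d_i g_jl + d_j g_il - d_l g_ij): [uu,u] = E_u/2 = 0, [uu,v] = F_u - E_v/2 = 7, [uv,u] = E_v/2 = -7, [uv,v] = G_u/2 = 0, [vv,u] = F_v - G_u/2 = -61/4, [vv,v] = G_v/2 = -65/8
Gamma^u_ij = (G*[ij,u] - F*[ij,v])/(EG - F^2), Gamma^v_ij = (E*[ij,v] - F*[ij,u])/(EG - F^2)

Answer: Gamma_uuu = -280/1249, Gamma_uuv = -7112/13739, Gamma_uvv = -11919/13739, Gamma_vuu = 672/1249, Gamma_vuv = 280/1249, Gamma_vvv = -170/1249


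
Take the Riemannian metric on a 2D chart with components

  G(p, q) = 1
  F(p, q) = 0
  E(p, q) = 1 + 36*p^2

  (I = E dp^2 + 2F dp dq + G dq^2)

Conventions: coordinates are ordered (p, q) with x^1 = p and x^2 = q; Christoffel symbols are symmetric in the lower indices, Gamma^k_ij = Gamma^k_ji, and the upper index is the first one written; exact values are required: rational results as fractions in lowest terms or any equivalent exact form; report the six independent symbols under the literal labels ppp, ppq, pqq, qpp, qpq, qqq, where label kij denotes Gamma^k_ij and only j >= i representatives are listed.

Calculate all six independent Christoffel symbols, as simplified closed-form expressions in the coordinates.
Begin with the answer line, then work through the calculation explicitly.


Answer: Gamma_ppp = 36*p/(36*p^2 + 1), Gamma_ppq = 0, Gamma_pqq = 0, Gamma_qpp = 0, Gamma_qpq = 0, Gamma_qqq = 0

E = 1 + 36*p^2; F = 0; G = 1
Gamma^k_ij = (1/2) g^{kl} (d_i g_jl + d_j g_il - d_l g_ij), with g^inv = (1/(EG-F^2)) [[G, -F], [-F, E]]
first partials: E_p = 72*p, E_q = 0, F_p = 0, F_q = 0, G_p = 0, G_q = 0
D = EG - F^2 = 1 + 36*p^2
expanded: Gamma^p_pp = (G E_p - 2F F_p + F E_q)/(2D), Gamma^p_pq = (G E_q - F G_p)/(2D), Gamma^p_qq = (2G F_q - G G_p - F G_q)/(2D), Gamma^q_pp = (2E F_p - E E_q - F E_p)/(2D), Gamma^q_pq = (E G_p - F E_q)/(2D), Gamma^q_qq = (E G_q - 2F F_q + F G_p)/(2D); substitute and cancel common factors


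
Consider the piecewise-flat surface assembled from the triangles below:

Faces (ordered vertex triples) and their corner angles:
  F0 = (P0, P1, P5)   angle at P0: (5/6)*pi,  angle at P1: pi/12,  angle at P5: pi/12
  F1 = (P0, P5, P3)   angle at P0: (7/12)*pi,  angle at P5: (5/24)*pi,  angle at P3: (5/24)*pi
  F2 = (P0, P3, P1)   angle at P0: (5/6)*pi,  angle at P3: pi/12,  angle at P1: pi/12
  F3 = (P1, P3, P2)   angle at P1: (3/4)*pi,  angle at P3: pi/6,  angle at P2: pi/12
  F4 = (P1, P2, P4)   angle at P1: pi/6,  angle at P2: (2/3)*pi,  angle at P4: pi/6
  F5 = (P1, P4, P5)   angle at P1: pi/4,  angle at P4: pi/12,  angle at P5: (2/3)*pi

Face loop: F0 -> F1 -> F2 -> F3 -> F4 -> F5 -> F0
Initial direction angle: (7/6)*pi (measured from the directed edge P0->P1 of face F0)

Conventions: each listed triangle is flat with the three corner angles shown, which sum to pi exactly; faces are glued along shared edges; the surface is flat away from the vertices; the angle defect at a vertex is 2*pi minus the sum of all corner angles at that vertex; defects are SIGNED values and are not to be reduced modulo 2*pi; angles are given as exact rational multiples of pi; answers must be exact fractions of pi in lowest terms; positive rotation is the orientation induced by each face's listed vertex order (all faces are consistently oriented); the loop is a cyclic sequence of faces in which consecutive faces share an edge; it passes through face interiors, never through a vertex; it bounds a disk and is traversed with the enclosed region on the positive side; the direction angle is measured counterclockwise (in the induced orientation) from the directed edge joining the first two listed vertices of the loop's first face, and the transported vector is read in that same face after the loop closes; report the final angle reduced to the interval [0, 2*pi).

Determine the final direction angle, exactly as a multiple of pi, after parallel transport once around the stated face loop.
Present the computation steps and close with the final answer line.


enclosed vertex P0: corner angles sum to (9/4)*pi, defect = 2*pi - (9/4)*pi = -pi/4
enclosed vertex P1: corner angles sum to (4/3)*pi, defect = 2*pi - (4/3)*pi = (2/3)*pi
transport around the loop rotates by the sum of enclosed defects; add to the initial angle mod 2*pi
final angle = (7/6)*pi + (5/12)*pi = (19/12)*pi (mod 2*pi)

Answer: final direction angle = (19/12)*pi


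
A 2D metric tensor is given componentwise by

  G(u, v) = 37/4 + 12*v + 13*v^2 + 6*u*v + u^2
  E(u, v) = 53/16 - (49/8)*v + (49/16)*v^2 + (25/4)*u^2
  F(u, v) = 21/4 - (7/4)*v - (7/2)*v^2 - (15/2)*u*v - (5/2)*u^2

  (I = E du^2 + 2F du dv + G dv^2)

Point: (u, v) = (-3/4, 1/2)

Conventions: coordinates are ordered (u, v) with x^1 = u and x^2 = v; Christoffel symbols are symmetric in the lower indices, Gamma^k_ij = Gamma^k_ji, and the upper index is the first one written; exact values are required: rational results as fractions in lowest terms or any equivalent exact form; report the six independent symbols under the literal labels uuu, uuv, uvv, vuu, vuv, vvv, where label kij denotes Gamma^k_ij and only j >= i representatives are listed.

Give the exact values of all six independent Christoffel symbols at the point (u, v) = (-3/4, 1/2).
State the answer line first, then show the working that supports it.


Answer: Gamma_uuu = -88393/53361, Gamma_uuv = -30130/53361, Gamma_uvv = -57952/53361, Gamma_vuu = 30655/53361, Gamma_vuv = 11173/53361, Gamma_vvv = 49444/53361

E = 145/32, F = 157/32, G = 269/16 at the point
E_u = -75/8, E_v = -49/16, F_u = 0, F_v = 3/8, G_u = 3/2, G_v = 41/2
EG - F^2 = 53361/1024;  g^inv = (1024/53361) * [[269/16, -157/32], [-157/32, 145/32]]
first-kind symbols [ij,l] = (1/2)(d_i g_jl + d_j g_il - d_l g_ij): [uu,u] = E_u/2 = -75/16, [uu,v] = F_u - E_v/2 = 49/32, [uv,u] = E_v/2 = -49/32, [uv,v] = G_u/2 = 3/4, [vv,u] = F_v - G_u/2 = -3/8, [vv,v] = G_v/2 = 41/4
Gamma^u_ij = (G*[ij,u] - F*[ij,v])/(EG - F^2), Gamma^v_ij = (E*[ij,v] - F*[ij,u])/(EG - F^2)


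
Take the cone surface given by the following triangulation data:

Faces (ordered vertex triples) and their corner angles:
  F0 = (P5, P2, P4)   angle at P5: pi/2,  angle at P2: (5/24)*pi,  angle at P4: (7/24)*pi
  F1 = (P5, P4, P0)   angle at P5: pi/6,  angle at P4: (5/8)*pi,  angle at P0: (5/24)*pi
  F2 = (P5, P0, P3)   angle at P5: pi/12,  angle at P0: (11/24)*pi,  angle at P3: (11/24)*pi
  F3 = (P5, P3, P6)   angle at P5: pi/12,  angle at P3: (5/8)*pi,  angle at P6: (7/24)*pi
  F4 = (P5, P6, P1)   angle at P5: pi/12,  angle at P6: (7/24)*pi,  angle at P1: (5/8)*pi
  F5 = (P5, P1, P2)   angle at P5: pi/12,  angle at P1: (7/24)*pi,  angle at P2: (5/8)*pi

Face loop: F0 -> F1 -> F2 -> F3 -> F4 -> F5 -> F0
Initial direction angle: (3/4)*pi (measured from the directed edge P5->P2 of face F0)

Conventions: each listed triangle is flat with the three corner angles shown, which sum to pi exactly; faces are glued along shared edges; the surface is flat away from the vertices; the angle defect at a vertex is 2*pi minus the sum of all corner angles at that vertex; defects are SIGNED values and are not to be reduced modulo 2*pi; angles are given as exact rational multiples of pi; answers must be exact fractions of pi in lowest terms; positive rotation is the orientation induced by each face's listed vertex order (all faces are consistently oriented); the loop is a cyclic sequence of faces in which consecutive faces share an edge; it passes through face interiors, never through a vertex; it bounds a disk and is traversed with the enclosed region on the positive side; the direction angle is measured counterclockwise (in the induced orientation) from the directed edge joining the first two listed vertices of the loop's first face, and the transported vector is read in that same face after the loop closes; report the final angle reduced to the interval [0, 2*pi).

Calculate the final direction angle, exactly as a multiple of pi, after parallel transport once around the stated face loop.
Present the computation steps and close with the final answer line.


enclosed vertex P5: corner angles sum to pi, defect = 2*pi - pi = pi
final direction = starting direction + enclosed defect total, reduced mod 2*pi (induced orientation)
final angle = (3/4)*pi + pi = (7/4)*pi (mod 2*pi)

Answer: final direction angle = (7/4)*pi


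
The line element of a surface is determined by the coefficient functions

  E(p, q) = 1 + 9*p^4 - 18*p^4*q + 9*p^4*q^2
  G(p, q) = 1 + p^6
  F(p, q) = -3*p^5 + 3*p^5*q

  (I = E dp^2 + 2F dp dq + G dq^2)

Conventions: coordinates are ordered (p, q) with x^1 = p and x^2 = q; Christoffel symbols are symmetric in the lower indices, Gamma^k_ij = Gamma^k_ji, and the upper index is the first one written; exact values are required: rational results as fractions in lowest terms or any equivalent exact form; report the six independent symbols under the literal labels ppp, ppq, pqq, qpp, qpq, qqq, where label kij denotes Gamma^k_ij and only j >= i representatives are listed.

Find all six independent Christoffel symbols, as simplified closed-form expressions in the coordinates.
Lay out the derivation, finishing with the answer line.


E = 1 + 9*p^4 - 18*p^4*q + 9*p^4*q^2; F = -3*p^5 + 3*p^5*q; G = 1 + p^6
Gamma^k_ij = (1/2) g^{kl} (d_i g_jl + d_j g_il - d_l g_ij), with g^inv = (1/(EG-F^2)) [[G, -F], [-F, E]]
first partials: E_p = 36*p^3 - 72*p^3*q + 36*p^3*q^2, E_q = -18*p^4 + 18*p^4*q, F_p = -15*p^4 + 15*p^4*q, F_q = 3*p^5, G_p = 6*p^5, G_q = 0
D = EG - F^2 = 1 + 9*p^4 - 18*p^4*q + 9*p^4*q^2 + p^6
expanded: Gamma^p_pp = (G E_p - 2F F_p + F E_q)/(2D), Gamma^p_pq = (G E_q - F G_p)/(2D), Gamma^p_qq = (2G F_q - G G_p - F G_q)/(2D), Gamma^q_pp = (2E F_p - E E_q - F E_p)/(2D), Gamma^q_pq = (E G_p - F E_q)/(2D), Gamma^q_qq = (E G_q - 2F F_q + F G_p)/(2D); substitute and cancel common factors

Answer: Gamma_ppp = (18*p^3*q^2 - 36*p^3*q + 18*p^3)/(p^6 + 9*p^4*q^2 - 18*p^4*q + 9*p^4 + 1), Gamma_ppq = (9*p^4*q - 9*p^4)/(p^6 + 9*p^4*q^2 - 18*p^4*q + 9*p^4 + 1), Gamma_pqq = 0, Gamma_qpp = (6*p^4*q - 6*p^4)/(p^6 + 9*p^4*q^2 - 18*p^4*q + 9*p^4 + 1), Gamma_qpq = 3*p^5/(p^6 + 9*p^4*q^2 - 18*p^4*q + 9*p^4 + 1), Gamma_qqq = 0


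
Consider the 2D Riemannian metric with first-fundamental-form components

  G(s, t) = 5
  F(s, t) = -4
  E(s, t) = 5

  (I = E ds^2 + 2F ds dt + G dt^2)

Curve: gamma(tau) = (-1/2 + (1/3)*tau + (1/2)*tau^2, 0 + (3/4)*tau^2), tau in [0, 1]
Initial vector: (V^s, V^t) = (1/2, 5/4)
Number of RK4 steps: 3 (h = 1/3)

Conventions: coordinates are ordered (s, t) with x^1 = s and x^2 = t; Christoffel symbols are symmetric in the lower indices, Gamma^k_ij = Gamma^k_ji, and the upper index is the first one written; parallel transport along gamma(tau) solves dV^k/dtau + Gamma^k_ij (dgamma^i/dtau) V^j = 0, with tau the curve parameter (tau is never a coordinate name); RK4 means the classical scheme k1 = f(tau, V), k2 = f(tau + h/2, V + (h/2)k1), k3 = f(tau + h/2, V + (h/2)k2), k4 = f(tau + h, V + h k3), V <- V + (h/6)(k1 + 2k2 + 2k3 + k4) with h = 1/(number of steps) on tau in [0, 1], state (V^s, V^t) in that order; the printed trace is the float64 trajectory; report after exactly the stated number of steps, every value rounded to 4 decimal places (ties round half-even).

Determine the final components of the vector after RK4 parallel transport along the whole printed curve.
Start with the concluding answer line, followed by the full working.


Answer: V^s = 0.5000, V^t = 1.2500

gamma'(tau) = (1/3 + tau, (3/2)*tau); f(tau, V)^k = -Gamma^k_ij(gamma(tau)) gamma'^i(tau) V^j; h = 1/3; intermediate values shown to 6 dp
curve data and Christoffel symbols at the stage parameters:
  tau = 0.000000: gamma = (-0.500000, 0.000000), gamma' = (0.333333, 0.000000); Gamma_sss = 0.000000, Gamma_sst = 0.000000, Gamma_stt = 0.000000, Gamma_tss = 0.000000, Gamma_tst = 0.000000, Gamma_ttt = 0.000000
  tau = 0.166667: gamma = (-0.430556, 0.020833), gamma' = (0.500000, 0.250000); Gamma_sss = 0.000000, Gamma_sst = 0.000000, Gamma_stt = 0.000000, Gamma_tss = 0.000000, Gamma_tst = 0.000000, Gamma_ttt = 0.000000
  tau = 0.333333: gamma = (-0.333333, 0.083333), gamma' = (0.666667, 0.500000); Gamma_sss = 0.000000, Gamma_sst = 0.000000, Gamma_stt = 0.000000, Gamma_tss = 0.000000, Gamma_tst = 0.000000, Gamma_ttt = 0.000000
  tau = 0.500000: gamma = (-0.208333, 0.187500), gamma' = (0.833333, 0.750000); Gamma_sss = 0.000000, Gamma_sst = 0.000000, Gamma_stt = 0.000000, Gamma_tss = 0.000000, Gamma_tst = 0.000000, Gamma_ttt = 0.000000
  tau = 0.666667: gamma = (-0.055556, 0.333333), gamma' = (1.000000, 1.000000); Gamma_sss = 0.000000, Gamma_sst = 0.000000, Gamma_stt = 0.000000, Gamma_tss = 0.000000, Gamma_tst = 0.000000, Gamma_ttt = 0.000000
  tau = 0.833333: gamma = (0.125000, 0.520833), gamma' = (1.166667, 1.250000); Gamma_sss = 0.000000, Gamma_sst = 0.000000, Gamma_stt = 0.000000, Gamma_tss = 0.000000, Gamma_tst = 0.000000, Gamma_ttt = 0.000000
  tau = 1.000000: gamma = (0.333333, 0.750000), gamma' = (1.333333, 1.500000); Gamma_sss = 0.000000, Gamma_sst = 0.000000, Gamma_stt = 0.000000, Gamma_tss = 0.000000, Gamma_tst = 0.000000, Gamma_ttt = 0.000000
step 0: V^s = 0.5000, V^t = 1.2500
step 1: k1 = (0.000000, 0.000000), k2 = (0.000000, 0.000000), k3 = (0.000000, 0.000000), k4 = (0.000000, 0.000000); V <- V + (h/6)(k1 + 2k2 + 2k3 + k4): V^s = 0.5000, V^t = 1.2500
step 2: k1 = (0.000000, 0.000000), k2 = (0.000000, 0.000000), k3 = (0.000000, 0.000000), k4 = (0.000000, 0.000000); V <- V + (h/6)(k1 + 2k2 + 2k3 + k4): V^s = 0.5000, V^t = 1.2500
step 3: k1 = (0.000000, 0.000000), k2 = (0.000000, 0.000000), k3 = (0.000000, 0.000000), k4 = (0.000000, 0.000000); V <- V + (h/6)(k1 + 2k2 + 2k3 + k4): V^s = 0.5000, V^t = 1.2500


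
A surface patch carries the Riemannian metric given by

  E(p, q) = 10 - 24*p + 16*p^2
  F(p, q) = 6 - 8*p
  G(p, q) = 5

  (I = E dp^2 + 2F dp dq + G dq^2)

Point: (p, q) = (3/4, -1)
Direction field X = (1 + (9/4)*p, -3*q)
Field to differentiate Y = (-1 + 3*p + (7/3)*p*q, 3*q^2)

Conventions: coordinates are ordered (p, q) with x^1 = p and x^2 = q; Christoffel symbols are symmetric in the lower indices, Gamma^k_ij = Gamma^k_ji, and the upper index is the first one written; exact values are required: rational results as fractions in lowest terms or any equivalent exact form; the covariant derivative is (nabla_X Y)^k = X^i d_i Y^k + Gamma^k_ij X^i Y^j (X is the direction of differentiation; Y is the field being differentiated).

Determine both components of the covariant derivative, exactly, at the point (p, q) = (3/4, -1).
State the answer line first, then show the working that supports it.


Answer: (nabla_X Y)^p = 169/24, (nabla_X Y)^q = -317/20

E = 1, F = 0, G = 5 at the point
E_p = 0, E_q = 0, F_p = -8, F_q = 0, G_p = 0, G_q = 0
EG - F^2 = 5;  g^inv = (1/5) * [[5, 0], [0, 1]]
first-kind symbols [ij,l] = (1/2)(d_i g_jl + d_j g_il - d_l g_ij): [pp,p] = E_p/2 = 0, [pp,q] = F_p - E_q/2 = -8, [pq,p] = E_q/2 = 0, [pq,q] = G_p/2 = 0, [qq,p] = F_q - G_p/2 = 0, [qq,q] = G_q/2 = 0
Gamma^p_ij = (G*[ij,p] - F*[ij,q])/(EG - F^2), Gamma^q_ij = (E*[ij,q] - F*[ij,p])/(EG - F^2)
Gamma_ppp = 0, Gamma_ppq = 0, Gamma_pqq = 0, Gamma_qpp = -8/5, Gamma_qpq = 0, Gamma_qqq = 0
X = (43/16, 3), Y = (-1/2, 3) at the point


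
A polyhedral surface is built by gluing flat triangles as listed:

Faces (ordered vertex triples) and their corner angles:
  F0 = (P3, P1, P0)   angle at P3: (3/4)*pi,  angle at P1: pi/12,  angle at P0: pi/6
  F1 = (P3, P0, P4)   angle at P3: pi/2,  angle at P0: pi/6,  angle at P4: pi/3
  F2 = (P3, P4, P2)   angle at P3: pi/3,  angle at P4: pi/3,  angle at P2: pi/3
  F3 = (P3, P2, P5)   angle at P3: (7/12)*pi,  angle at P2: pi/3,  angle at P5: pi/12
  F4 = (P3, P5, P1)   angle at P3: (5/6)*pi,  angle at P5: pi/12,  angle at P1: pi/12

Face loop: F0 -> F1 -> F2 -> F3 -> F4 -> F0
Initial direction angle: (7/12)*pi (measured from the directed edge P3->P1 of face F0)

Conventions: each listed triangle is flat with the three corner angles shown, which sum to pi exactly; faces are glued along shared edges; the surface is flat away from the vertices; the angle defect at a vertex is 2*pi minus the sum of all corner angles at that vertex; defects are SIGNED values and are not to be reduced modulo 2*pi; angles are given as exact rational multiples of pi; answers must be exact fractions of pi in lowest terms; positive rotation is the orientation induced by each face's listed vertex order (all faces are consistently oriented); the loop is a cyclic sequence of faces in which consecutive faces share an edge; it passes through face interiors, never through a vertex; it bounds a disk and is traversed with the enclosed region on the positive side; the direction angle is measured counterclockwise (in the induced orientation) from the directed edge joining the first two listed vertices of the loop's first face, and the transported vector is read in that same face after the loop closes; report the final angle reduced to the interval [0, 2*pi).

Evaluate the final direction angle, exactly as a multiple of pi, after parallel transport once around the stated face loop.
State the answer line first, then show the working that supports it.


Answer: final direction angle = (19/12)*pi

enclosed vertex P3: corner angles sum to 3*pi, defect = 2*pi - 3*pi = -pi
by Gauss-Bonnet the loop rotates the vector by the enclosed defect sum (positive orientation, mod 2*pi)
final angle = (7/12)*pi - pi = (19/12)*pi (mod 2*pi)


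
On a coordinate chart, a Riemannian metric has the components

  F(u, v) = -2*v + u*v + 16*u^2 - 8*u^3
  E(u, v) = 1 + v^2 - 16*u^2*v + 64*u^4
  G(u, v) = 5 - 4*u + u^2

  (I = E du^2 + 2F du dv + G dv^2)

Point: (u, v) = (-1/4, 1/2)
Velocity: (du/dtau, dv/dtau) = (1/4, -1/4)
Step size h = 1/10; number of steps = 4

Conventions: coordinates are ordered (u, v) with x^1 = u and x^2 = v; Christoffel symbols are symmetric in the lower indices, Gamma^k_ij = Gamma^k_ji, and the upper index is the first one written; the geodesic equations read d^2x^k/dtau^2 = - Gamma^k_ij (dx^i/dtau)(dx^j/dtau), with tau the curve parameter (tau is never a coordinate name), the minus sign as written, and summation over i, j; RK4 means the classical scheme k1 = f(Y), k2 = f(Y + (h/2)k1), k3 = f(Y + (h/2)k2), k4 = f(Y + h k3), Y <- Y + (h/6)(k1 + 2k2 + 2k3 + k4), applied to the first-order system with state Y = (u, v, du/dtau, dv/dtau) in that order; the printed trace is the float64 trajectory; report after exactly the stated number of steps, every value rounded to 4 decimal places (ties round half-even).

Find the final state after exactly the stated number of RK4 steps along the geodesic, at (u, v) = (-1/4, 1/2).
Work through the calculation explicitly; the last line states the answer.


f(Y) = (du/dtau, dv/dtau, -Gamma^u_ij Y'^i Y'^j, -Gamma^v_ij Y'^i Y'^j) with the Gammas evaluated at the stage position; h = 0.100000; intermediate values shown to 6 dp
step 0: u = -0.2500, v = 0.5000, du/dtau = 0.2500, dv/dtau = -0.2500
step 1:
  k1: at (u, v) = (-0.250000, 0.500000), (du/dtau, dv/dtau) = (0.250000, -0.250000); Gamma_uuu = 0.000000, Gamma_uuv = 0.000000, Gamma_uvv = 0.000000, Gamma_vuu = -1.484536, Gamma_vuv = -0.371134, Gamma_vvv = 0.000000; k1 = (0.250000, -0.250000, 0.000000, 0.046392)
  k2: at (u, v) = (-0.237500, 0.487500), (du/dtau, dv/dtau) = (0.250000, -0.247680); Gamma_uuu = 0.022929, Gamma_uuv = 0.006034, Gamma_uvv = 0.000000, Gamma_vuu = -1.415262, Gamma_vuv = -0.372437, Gamma_vvv = 0.000000; k2 = (0.250000, -0.247680, -0.000686, 0.042331)
  k3: at (u, v) = (-0.237500, 0.487616), (du/dtau, dv/dtau) = (0.249966, -0.247883); Gamma_uuu = 0.023002, Gamma_uuv = 0.006053, Gamma_uvv = 0.000000, Gamma_vuu = -1.415260, Gamma_vuv = -0.372437, Gamma_vvv = 0.000000; k3 = (0.249966, -0.247883, -0.000687, 0.042275)
  k4: at (u, v) = (-0.225003, 0.475212), (du/dtau, dv/dtau) = (0.249931, -0.245772); Gamma_uuu = 0.042434, Gamma_uuv = 0.011787, Gamma_uvv = 0.000000, Gamma_vuu = -1.344982, Gamma_vuv = -0.373601, Gamma_vvv = 0.000000; k4 = (0.249931, -0.245772, -0.001203, 0.038117)
  Y <- Y + (h/6)(k1 + 2k2 + 2k3 + k4): u = -0.2250, v = 0.4752, du/dtau = 0.2499, dv/dtau = -0.2458
step 2:
  k1: at (u, v) = (-0.225002, 0.475218), (du/dtau, dv/dtau) = (0.249934, -0.245771); Gamma_uuu = 0.042441, Gamma_uuv = 0.011789, Gamma_uvv = 0.000000, Gamma_vuu = -1.344976, Gamma_vuv = -0.373601, Gamma_vvv = 0.000000; k1 = (0.249934, -0.245771, -0.001203, 0.038119)
  k2: at (u, v) = (-0.212506, 0.462930), (du/dtau, dv/dtau) = (0.249874, -0.243865); Gamma_uuu = 0.058531, Gamma_uuv = 0.017215, Gamma_uvv = 0.000000, Gamma_vuu = -1.273846, Gamma_vuv = -0.374651, Gamma_vvv = 0.000000; k2 = (0.249874, -0.243865, -0.001557, 0.033876)
  k3: at (u, v) = (-0.212509, 0.463025), (du/dtau, dv/dtau) = (0.249856, -0.244077); Gamma_uuu = 0.058581, Gamma_uuv = 0.017229, Gamma_uvv = 0.000000, Gamma_vuu = -1.273859, Gamma_vuv = -0.374649, Gamma_vvv = 0.000000; k3 = (0.249856, -0.244077, -0.001556, 0.033829)
  k4: at (u, v) = (-0.200017, 0.450811), (du/dtau, dv/dtau) = (0.249779, -0.242388); Gamma_uuu = 0.071444, Gamma_uuv = 0.022324, Gamma_uvv = 0.000000, Gamma_vuu = -1.202055, Gamma_vuv = -0.375611, Gamma_vvv = 0.000000; k4 = (0.249779, -0.242388, -0.001754, 0.029514)
  Y <- Y + (h/6)(k1 + 2k2 + 2k3 + k4): u = -0.2000, v = 0.4508, du/dtau = 0.2498, dv/dtau = -0.2424
step 3:
  k1: at (u, v) = (-0.200016, 0.450818), (du/dtau, dv/dtau) = (0.249781, -0.242387); Gamma_uuu = 0.071448, Gamma_uuv = 0.022326, Gamma_uvv = 0.000000, Gamma_vuu = -1.202051, Gamma_vuv = -0.375611, Gamma_vvv = 0.000000; k1 = (0.249781, -0.242387, -0.001754, 0.029515)
  k2: at (u, v) = (-0.187527, 0.438698), (du/dtau, dv/dtau) = (0.249693, -0.240911); Gamma_uuu = 0.081268, Gamma_uuv = 0.027085, Gamma_uvv = 0.000000, Gamma_vuu = -1.129687, Gamma_vuv = -0.376508, Gamma_vvv = 0.000000; k2 = (0.249693, -0.240911, -0.001808, 0.025135)
  k3: at (u, v) = (-0.187531, 0.438772), (du/dtau, dv/dtau) = (0.249691, -0.241130); Gamma_uuu = 0.081301, Gamma_uuv = 0.027096, Gamma_uvv = 0.000000, Gamma_vuu = -1.129708, Gamma_vuv = -0.376506, Gamma_vvv = 0.000000; k3 = (0.249691, -0.241130, -0.001806, 0.025095)
  k4: at (u, v) = (-0.175047, 0.426705), (du/dtau, dv/dtau) = (0.249601, -0.239878); Gamma_uuu = 0.088230, Gamma_uuv = 0.031502, Gamma_uvv = 0.000000, Gamma_vuu = -1.056901, Gamma_vuv = -0.377363, Gamma_vvv = 0.000000; k4 = (0.249601, -0.239878, -0.001724, 0.020657)
  Y <- Y + (h/6)(k1 + 2k2 + 2k3 + k4): u = -0.1750, v = 0.4267, du/dtau = 0.2496, dv/dtau = -0.2399
step 4:
  k1: at (u, v) = (-0.175047, 0.426712), (du/dtau, dv/dtau) = (0.249603, -0.239877); Gamma_uuu = 0.088234, Gamma_uuv = 0.031504, Gamma_uvv = 0.000000, Gamma_vuu = -1.056900, Gamma_vuv = -0.377363, Gamma_vvv = 0.000000; k1 = (0.249603, -0.239877, -0.001725, 0.020658)
  k2: at (u, v) = (-0.162567, 0.414718), (du/dtau, dv/dtau) = (0.249516, -0.238844); Gamma_uuu = 0.092476, Gamma_uuv = 0.035553, Gamma_uvv = 0.000000, Gamma_vuu = -0.983729, Gamma_vuv = -0.378202, Gamma_vvv = 0.000000; k2 = (0.249516, -0.238844, -0.001520, 0.016167)
  k3: at (u, v) = (-0.162571, 0.414770), (du/dtau, dv/dtau) = (0.249527, -0.239068); Gamma_uuu = 0.092497, Gamma_uuv = 0.035560, Gamma_uvv = 0.000000, Gamma_vuu = -0.983751, Gamma_vuv = -0.378200, Gamma_vvv = 0.000000; k3 = (0.249527, -0.239068, -0.001517, 0.016130)
  k4: at (u, v) = (-0.150094, 0.402805), (du/dtau, dv/dtau) = (0.249451, -0.238264); Gamma_uuu = 0.094232, Gamma_uuv = 0.039239, Gamma_uvv = 0.000000, Gamma_vuu = -0.910272, Gamma_vuv = -0.379042, Gamma_vvv = 0.000000; k4 = (0.249451, -0.238264, -0.001199, 0.011586)
  Y <- Y + (h/6)(k1 + 2k2 + 2k3 + k4): u = -0.1501, v = 0.4028, du/dtau = 0.2495, dv/dtau = -0.2383

Answer: u = -0.1501, v = 0.4028, du/dtau = 0.2495, dv/dtau = -0.2383
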